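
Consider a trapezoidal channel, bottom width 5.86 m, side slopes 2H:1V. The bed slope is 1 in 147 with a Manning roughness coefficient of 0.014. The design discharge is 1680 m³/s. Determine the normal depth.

y_n = 6.52 m

Manning's equation rearranged: A R^(2/3) = nQ / (1·√S) = 0.014 × 1680 / (√0.006803) = 285.2.
At y = 5.33 m: A R^(2/3) = 181.7 — too small.
At y = 6.52 m: A R^(2/3) = 285.1 — ≈ 285.2.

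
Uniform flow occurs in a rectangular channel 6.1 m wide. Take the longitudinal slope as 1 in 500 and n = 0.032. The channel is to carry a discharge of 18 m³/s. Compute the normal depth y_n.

Manning's equation rearranged: A R^(2/3) = nQ / (1·√S) = 0.032 × 18 / (√0.002) = 12.88.
Try y = 2.06 m: A R^(2/3) = 14.42 — high.
Try y = 1.37 m: A R^(2/3) = 8.05 — low.
Try y = 1.9 m: A R^(2/3) = 12.87 — matches.

y_n = 1.9 m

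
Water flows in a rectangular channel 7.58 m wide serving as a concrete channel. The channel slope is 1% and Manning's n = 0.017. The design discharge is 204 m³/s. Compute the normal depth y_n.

Manning's equation rearranged: A R^(2/3) = nQ / (1·√S) = 0.017 × 204 / (√0.01) = 34.68.
At y = 3.64 m: A R^(2/3) = 41.68 — too large.
At y = 2.37 m: A R^(2/3) = 23.1 — too small.
At y = 3.18 m: A R^(2/3) = 34.73 — ≈ 34.68.

y_n = 3.18 m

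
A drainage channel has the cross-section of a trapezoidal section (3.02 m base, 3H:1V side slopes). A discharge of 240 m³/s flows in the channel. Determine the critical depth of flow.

At critical depth, Q² T / (g A³) = 1, i.e. A³/T = Q²/g = 240²/9.81 = 5872.
At y = 4.04 m: A³/T = 8395 — too large.
At y = 2.67 m: A³/T = 1342 — too small.
At y = 3.73 m: A³/T = 5862 — close enough.

y_c = 3.73 m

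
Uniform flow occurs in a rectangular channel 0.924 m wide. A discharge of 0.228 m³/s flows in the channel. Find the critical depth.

y_c = 0.184 m

For a rectangular channel, critical depth y_c = (q²/g)^(1/3) where q = Q/b = 0.228/0.924 = 0.2468 m²/s.
So y_c = (0.2468²/9.81)^(1/3) = 0.184 m.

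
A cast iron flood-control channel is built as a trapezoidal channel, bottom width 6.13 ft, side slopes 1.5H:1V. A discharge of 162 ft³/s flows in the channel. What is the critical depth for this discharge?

At critical depth, Q² T / (g A³) = 1, i.e. A³/T = Q²/g = 162²/32.2 = 815.
At y = 2.55 ft: A³/T = 1187 — over.
At y = 2.3 ft: A³/T = 821 — close enough.

y_c = 2.3 ft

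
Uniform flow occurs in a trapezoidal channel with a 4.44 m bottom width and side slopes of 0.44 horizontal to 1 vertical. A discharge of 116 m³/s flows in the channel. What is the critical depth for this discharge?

y_c = 3.62 m

At critical depth, Q² T / (g A³) = 1, i.e. A³/T = Q²/g = 116²/9.81 = 1372.
At y = 3.12 m: A³/T = 830.2 — too small.
At y = 4.12 m: A³/T = 2120 — too large.
At y = 3.62 m: A³/T = 1366 — matches.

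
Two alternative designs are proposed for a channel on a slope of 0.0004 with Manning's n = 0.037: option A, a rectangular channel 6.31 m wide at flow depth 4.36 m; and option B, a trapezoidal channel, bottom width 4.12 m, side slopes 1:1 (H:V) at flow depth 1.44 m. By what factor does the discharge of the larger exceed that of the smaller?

5.22

Channel A: Flow area A = b·y = 6.31 × 4.36 = 27.51 m². Wetted perimeter P = b + 2y = 6.31 + 2×4.36 = 15.03 m. Hydraulic radius R = A/P = 27.51/15.03 = 1.83 m. Q_A = (1/0.037)·27.51·1.83^(2/3)·√0.0004 = 22.25 m³/s.
Channel B: With bottom width b = 4.12 m and side slope z = 1: A = (b + zy)y = (4.12 + 1×1.44)×1.44 = 8.006 m²; P = b + 2y√(1+z²) = 4.12 + 2×1.44×1.414 = 8.193 m. Hydraulic radius R = A/P = 8.006/8.193 = 0.9772 m. Q_B = (1/0.037)·8.006·0.9772^(2/3)·√0.0004 = 4.262 m³/s.
The larger discharge is 22.25 m³/s and the smaller is 4.262 m³/s; the ratio is 5.22.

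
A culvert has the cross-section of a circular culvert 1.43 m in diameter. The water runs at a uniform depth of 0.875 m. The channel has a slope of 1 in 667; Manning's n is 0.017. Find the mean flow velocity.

V = 1.24 m/s

For a circular section of diameter D = 1.43 m at depth y = 0.875 m, the central angle is θ = 2 arccos(1 − 2y/D) = 3.593 rad. Then A = (D²/8)(θ − sin θ) = 1.03 m² and P = Dθ/2 = 2.569 m.
Hydraulic radius R = A/P = 1.03/2.569 = 0.4009 m.
From Manning's equation, V = (1/n) R^(2/3) S^(1/2) = (1/0.017) × 0.4009^(2/3) × 0.001499^(1/2) = 1.24 m/s.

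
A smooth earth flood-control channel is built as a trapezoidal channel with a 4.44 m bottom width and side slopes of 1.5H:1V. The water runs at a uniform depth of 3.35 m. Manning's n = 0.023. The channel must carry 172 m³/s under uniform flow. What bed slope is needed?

With bottom width b = 4.44 m and side slope z = 1.5: A = (b + zy)y = (4.44 + 1.5×3.35)×3.35 = 31.71 m²; P = b + 2y√(1+z²) = 4.44 + 2×3.35×1.803 = 16.52 m.
Hydraulic radius R = A/P = 31.71/16.52 = 1.92 m.
From Manning's equation, S = [nQ / (1 A R^(2/3))]² = [0.023 × 172 / (1 × 31.71 × 1.92^(2/3))]² = 0.00653.

S = 0.00653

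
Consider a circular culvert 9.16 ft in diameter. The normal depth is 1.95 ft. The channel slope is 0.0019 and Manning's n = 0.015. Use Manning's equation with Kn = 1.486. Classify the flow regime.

subcritical

For a circular section of diameter D = 9.16 ft at depth y = 1.95 ft, the central angle is θ = 2 arccos(1 − 2y/D) = 1.918 rad. Then A = (D²/8)(θ − sin θ) = 10.26 ft² and P = Dθ/2 = 8.786 ft.
Hydraulic radius R = A/P = 10.26/8.786 = 1.168 ft.
V = (1.486/n) R^(2/3) √S = (1.486/0.015) × 1.168^(2/3) × √0.0019 = 4.788 ft/s. Hydraulic depth D_h = A/T = 10.26/7.499 = 1.368 ft.
Froude number Fr = V/√(g·D_h) = 4.788/√(32.2×1.368) = 0.721, which is less than 1, so the flow is subcritical.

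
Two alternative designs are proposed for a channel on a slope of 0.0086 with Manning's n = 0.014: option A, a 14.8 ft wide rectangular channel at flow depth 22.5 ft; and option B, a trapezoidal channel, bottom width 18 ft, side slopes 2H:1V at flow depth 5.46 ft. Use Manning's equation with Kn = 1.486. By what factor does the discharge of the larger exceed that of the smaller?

Channel A: Flow area A = b·y = 14.8 × 22.5 = 333 ft². Wetted perimeter P = b + 2y = 14.8 + 2×22.5 = 59.8 ft. Hydraulic radius R = A/P = 333/59.8 = 5.569 ft. Q_A = (1.486/0.014)·333·5.569^(2/3)·√0.0086 = 10300 ft³/s.
Channel B: With bottom width b = 18 ft and side slope z = 2: A = (b + zy)y = (18 + 2×5.46)×5.46 = 157.9 ft²; P = b + 2y√(1+z²) = 18 + 2×5.46×2.236 = 42.42 ft. Hydraulic radius R = A/P = 157.9/42.42 = 3.723 ft. Q_B = (1.486/0.014)·157.9·3.723^(2/3)·√0.0086 = 3733 ft³/s.
The larger discharge is 10300 ft³/s and the smaller is 3733 ft³/s; the ratio is 2.76.

2.76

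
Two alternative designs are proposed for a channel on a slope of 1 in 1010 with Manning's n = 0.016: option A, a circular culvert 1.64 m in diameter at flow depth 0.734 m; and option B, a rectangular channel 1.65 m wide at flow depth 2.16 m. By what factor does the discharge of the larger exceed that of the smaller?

5.25

Channel A: For a circular section of diameter D = 1.64 m at depth y = 0.734 m, the central angle is θ = 2 arccos(1 − 2y/D) = 2.931 rad. Then A = (D²/8)(θ − sin θ) = 0.9154 m² and P = Dθ/2 = 2.404 m. Hydraulic radius R = A/P = 0.9154/2.404 = 0.3808 m. Q_A = (1/0.016)·0.9154·0.3808^(2/3)·√0.0009901 = 0.9459 m³/s.
Channel B: Flow area A = b·y = 1.65 × 2.16 = 3.564 m². Wetted perimeter P = b + 2y = 1.65 + 2×2.16 = 5.97 m. Hydraulic radius R = A/P = 3.564/5.97 = 0.597 m. Q_B = (1/0.016)·3.564·0.597^(2/3)·√0.0009901 = 4.969 m³/s.
The larger discharge is 4.969 m³/s and the smaller is 0.9459 m³/s; the ratio is 5.25.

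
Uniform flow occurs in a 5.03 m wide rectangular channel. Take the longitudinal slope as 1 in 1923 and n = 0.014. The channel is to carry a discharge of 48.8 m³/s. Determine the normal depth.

y_n = 4.36 m

Manning's equation rearranged: A R^(2/3) = nQ / (1·√S) = 0.014 × 48.8 / (√0.00052) = 29.96.
At y = 4.76 m: A R^(2/3) = 33.37 — too large.
At y = 3.18 m: A R^(2/3) = 20.06 — too small.
At y = 4.36 m: A R^(2/3) = 29.94 — ≈ 29.96.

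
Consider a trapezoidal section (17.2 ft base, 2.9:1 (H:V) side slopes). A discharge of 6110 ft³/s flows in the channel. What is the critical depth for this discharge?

y_c = 9.7 ft

At critical depth, Q² T / (g A³) = 1, i.e. A³/T = Q²/g = 6110²/32.2 = 1159000.
Trying y = 8.27 ft: A³/T = 606200 — low.
Trying y = 11.5 ft: A³/T = 2342000 — high.
Trying y = 9.7 ft: A³/T = 1157000 — close enough.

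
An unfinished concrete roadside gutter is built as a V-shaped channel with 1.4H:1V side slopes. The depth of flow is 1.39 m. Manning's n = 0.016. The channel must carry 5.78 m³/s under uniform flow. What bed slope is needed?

For a triangular section with side slope z = 1.4: A = zy² = 1.4×1.39² = 2.705 m²; P = 2y√(1+z²) = 2×1.39×1.72 = 4.783 m.
Hydraulic radius R = A/P = 2.705/4.783 = 0.5655 m.
From Manning's equation, S = [nQ / (1 A R^(2/3))]² = [0.016 × 5.78 / (1 × 2.705 × 0.5655^(2/3))]² = 0.0025.

S = 0.0025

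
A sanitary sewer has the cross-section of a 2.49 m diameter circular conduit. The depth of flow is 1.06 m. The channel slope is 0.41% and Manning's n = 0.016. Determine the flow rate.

For a circular section of diameter D = 2.49 m at depth y = 1.06 m, the central angle is θ = 2 arccos(1 − 2y/D) = 2.843 rad. Then A = (D²/8)(θ − sin θ) = 1.976 m² and P = Dθ/2 = 3.54 m.
Hydraulic radius R = A/P = 1.976/3.54 = 0.5582 m.
Manning's equation: Q = (1/n) A R^(2/3) S^(1/2) = (1/0.016) × 1.976 × 0.5582^(2/3) × 0.0041^(1/2) = 5.36 m³/s.

Q = 5.36 m³/s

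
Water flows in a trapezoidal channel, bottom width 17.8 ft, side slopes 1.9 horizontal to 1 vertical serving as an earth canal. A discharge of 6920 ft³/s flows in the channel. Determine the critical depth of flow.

y_c = 11.4 ft

At critical depth, Q² T / (g A³) = 1, i.e. A³/T = Q²/g = 6920²/32.2 = 1487000.
Try y = 8.73 ft: A³/T = 530700 — too small.
Try y = 13.5 ft: A³/T = 2921000 — too large.
Try y = 11.4 ft: A³/T = 1489000 — matches.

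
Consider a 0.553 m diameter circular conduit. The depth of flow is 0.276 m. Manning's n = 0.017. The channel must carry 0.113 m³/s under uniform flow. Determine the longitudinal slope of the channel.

S = 0.0036

For a circular section of diameter D = 0.553 m at depth y = 0.276 m, the central angle is θ = 2 arccos(1 − 2y/D) = 3.138 rad. Then A = (D²/8)(θ − sin θ) = 0.1198 m² and P = Dθ/2 = 0.8677 m.
Hydraulic radius R = A/P = 0.1198/0.8677 = 0.1381 m.
From Manning's equation, S = [nQ / (1 A R^(2/3))]² = [0.017 × 0.113 / (1 × 0.1198 × 0.1381^(2/3))]² = 0.0036.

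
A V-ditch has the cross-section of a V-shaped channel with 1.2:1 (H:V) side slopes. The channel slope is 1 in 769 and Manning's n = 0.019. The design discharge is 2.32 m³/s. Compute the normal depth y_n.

y_n = 1.28 m

Manning's equation rearranged: A R^(2/3) = nQ / (1·√S) = 0.019 × 2.32 / (√0.0013) = 1.222.
Trying y = 0.981 m: A R^(2/3) = 0.6025 — low.
Trying y = 1.44 m: A R^(2/3) = 1.677 — high.
Trying y = 1.28 m: A R^(2/3) = 1.225 — close enough.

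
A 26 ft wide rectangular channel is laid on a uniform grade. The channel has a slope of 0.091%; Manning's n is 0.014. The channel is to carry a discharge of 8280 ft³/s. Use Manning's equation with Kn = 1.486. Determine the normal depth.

Manning's equation rearranged: A R^(2/3) = nQ / (1.486·√S) = 0.014 × 8280 / (1.486 × √0.00091) = 2586.
Trying y = 28.8 ft: A R^(2/3) = 3230 — high.
Trying y = 24 ft: A R^(2/3) = 2585 — ≈ 2586.

y_n = 24 ft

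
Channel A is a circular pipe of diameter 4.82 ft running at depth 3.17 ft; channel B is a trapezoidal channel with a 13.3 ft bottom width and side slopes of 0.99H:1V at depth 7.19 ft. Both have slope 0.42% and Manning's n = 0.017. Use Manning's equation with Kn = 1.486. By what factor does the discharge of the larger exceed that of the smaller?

24.7

Channel A: For a circular section of diameter D = 4.82 ft at depth y = 3.17 ft, the central angle is θ = 2 arccos(1 − 2y/D) = 3.783 rad. Then A = (D²/8)(θ − sin θ) = 12.72 ft² and P = Dθ/2 = 9.118 ft. Hydraulic radius R = A/P = 12.72/9.118 = 1.396 ft. Q_A = (1.486/0.017)·12.72·1.396^(2/3)·√0.0042 = 90.02 ft³/s.
Channel B: With bottom width b = 13.3 ft and side slope z = 0.99: A = (b + zy)y = (13.3 + 0.99×7.19)×7.19 = 146.8 ft²; P = b + 2y√(1+z²) = 13.3 + 2×7.19×1.407 = 33.53 ft. Hydraulic radius R = A/P = 146.8/33.53 = 4.378 ft. Q_B = (1.486/0.017)·146.8·4.378^(2/3)·√0.0042 = 2226 ft³/s.
The larger discharge is 2226 ft³/s and the smaller is 90.02 ft³/s; the ratio is 24.7.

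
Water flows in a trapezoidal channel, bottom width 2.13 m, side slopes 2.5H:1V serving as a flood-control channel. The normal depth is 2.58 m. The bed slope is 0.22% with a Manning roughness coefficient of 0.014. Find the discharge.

With bottom width b = 2.13 m and side slope z = 2.5: A = (b + zy)y = (2.13 + 2.5×2.58)×2.58 = 22.14 m²; P = b + 2y√(1+z²) = 2.13 + 2×2.58×2.693 = 16.02 m.
Hydraulic radius R = A/P = 22.14/16.02 = 1.381 m.
Manning's equation: Q = (1/n) A R^(2/3) S^(1/2) = (1/0.014) × 22.14 × 1.381^(2/3) × 0.0022^(1/2) = 92 m³/s.

Q = 92 m³/s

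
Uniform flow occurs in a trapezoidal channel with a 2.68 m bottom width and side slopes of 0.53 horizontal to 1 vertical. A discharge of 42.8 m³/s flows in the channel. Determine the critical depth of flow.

y_c = 2.49 m

At critical depth, Q² T / (g A³) = 1, i.e. A³/T = Q²/g = 42.8²/9.81 = 186.7.
Try y = 3.13 m: A³/T = 417.6 — too large.
Try y = 1.73 m: A³/T = 53.38 — too small.
Try y = 2.49 m: A³/T = 185.7 — matches.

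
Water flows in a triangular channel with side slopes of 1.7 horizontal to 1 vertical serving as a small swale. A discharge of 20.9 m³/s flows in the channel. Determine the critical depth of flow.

y_c = 1.98 m

At critical depth, Q² T / (g A³) = 1, i.e. A³/T = Q²/g = 20.9²/9.81 = 44.53.
Try y = 2.42 m: A³/T = 119.9 — high.
Try y = 1.43 m: A³/T = 8.641 — low.
Try y = 1.98 m: A³/T = 43.97 — matches.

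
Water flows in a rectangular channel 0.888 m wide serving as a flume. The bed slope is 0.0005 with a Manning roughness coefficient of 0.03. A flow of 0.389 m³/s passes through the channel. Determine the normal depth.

y_n = 1.24 m

Manning's equation rearranged: A R^(2/3) = nQ / (1·√S) = 0.03 × 0.389 / (√0.0005) = 0.5219.
At y = 1.52 m: A R^(2/3) = 0.6622 — high.
At y = 0.972 m: A R^(2/3) = 0.3909 — low.
At y = 1.24 m: A R^(2/3) = 0.5226 — ≈ 0.5219.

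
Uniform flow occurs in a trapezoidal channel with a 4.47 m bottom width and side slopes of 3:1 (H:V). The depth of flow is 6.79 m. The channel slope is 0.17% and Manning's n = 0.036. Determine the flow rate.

Q = 450 m³/s

With bottom width b = 4.47 m and side slope z = 3: A = (b + zy)y = (4.47 + 3×6.79)×6.79 = 168.7 m²; P = b + 2y√(1+z²) = 4.47 + 2×6.79×3.162 = 47.41 m.
Hydraulic radius R = A/P = 168.7/47.41 = 3.557 m.
Manning's equation: Q = (1/n) A R^(2/3) S^(1/2) = (1/0.036) × 168.7 × 3.557^(2/3) × 0.0017^(1/2) = 450 m³/s.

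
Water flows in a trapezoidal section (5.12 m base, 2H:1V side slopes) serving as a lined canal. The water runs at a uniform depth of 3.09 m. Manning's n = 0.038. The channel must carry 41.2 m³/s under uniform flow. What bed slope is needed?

S = 0.000889

With bottom width b = 5.12 m and side slope z = 2: A = (b + zy)y = (5.12 + 2×3.09)×3.09 = 34.92 m²; P = b + 2y√(1+z²) = 5.12 + 2×3.09×2.236 = 18.94 m.
Hydraulic radius R = A/P = 34.92/18.94 = 1.844 m.
From Manning's equation, S = [nQ / (1 A R^(2/3))]² = [0.038 × 41.2 / (1 × 34.92 × 1.844^(2/3))]² = 0.000889.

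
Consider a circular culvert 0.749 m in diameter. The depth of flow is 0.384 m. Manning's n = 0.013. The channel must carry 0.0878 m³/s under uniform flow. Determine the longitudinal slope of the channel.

S = 0.00023

For a circular section of diameter D = 0.749 m at depth y = 0.384 m, the central angle is θ = 2 arccos(1 − 2y/D) = 3.192 rad. Then A = (D²/8)(θ − sin θ) = 0.2274 m² and P = Dθ/2 = 1.196 m.
Hydraulic radius R = A/P = 0.2274/1.196 = 0.1902 m.
From Manning's equation, S = [nQ / (1 A R^(2/3))]² = [0.013 × 0.0878 / (1 × 0.2274 × 0.1902^(2/3))]² = 0.00023.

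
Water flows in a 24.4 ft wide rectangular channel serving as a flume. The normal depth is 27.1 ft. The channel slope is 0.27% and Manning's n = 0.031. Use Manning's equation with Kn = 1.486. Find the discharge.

Q = 6810 ft³/s

Flow area A = b·y = 24.4 × 27.1 = 661.2 ft². Wetted perimeter P = b + 2y = 24.4 + 2×27.1 = 78.6 ft.
Hydraulic radius R = A/P = 661.2/78.6 = 8.413 ft.
Manning's equation: Q = (1.486/n) A R^(2/3) S^(1/2) = (1.486/0.031) × 661.2 × 8.413^(2/3) × 0.0027^(1/2) = 6810 ft³/s.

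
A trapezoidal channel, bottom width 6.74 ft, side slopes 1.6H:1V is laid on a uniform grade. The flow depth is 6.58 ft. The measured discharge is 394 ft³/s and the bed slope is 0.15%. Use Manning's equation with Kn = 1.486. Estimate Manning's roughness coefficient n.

n = 0.039

With bottom width b = 6.74 ft and side slope z = 1.6: A = (b + zy)y = (6.74 + 1.6×6.58)×6.58 = 113.6 ft²; P = b + 2y√(1+z²) = 6.74 + 2×6.58×1.887 = 31.57 ft.
Hydraulic radius R = A/P = 113.6/31.57 = 3.599 ft.
Rearranging Manning's equation: n = (1.486/Q) A R^(2/3) S^(1/2) = (1.486/394) × 113.6 × 3.599^(2/3) × √0.0015 = 0.039.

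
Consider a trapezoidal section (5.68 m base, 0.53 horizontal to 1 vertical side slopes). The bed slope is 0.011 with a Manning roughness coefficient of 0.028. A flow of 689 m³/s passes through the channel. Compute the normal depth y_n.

y_n = 8.16 m

Manning's equation rearranged: A R^(2/3) = nQ / (1·√S) = 0.028 × 689 / (√0.011) = 183.9.
Trying y = 9.3 m: A R^(2/3) = 235.6 — over.
Trying y = 6.67 m: A R^(2/3) = 126.7 — short.
Trying y = 8.16 m: A R^(2/3) = 183.9 — matches.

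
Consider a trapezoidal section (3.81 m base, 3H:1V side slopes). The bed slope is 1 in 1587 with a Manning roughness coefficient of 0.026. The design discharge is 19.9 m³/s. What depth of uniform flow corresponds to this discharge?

Manning's equation rearranged: A R^(2/3) = nQ / (1·√S) = 0.026 × 19.9 / (√0.0006301) = 20.61.
At y = 1.59 m: A R^(2/3) = 13.49 — short.
At y = 1.94 m: A R^(2/3) = 20.65 — matches.

y_n = 1.94 m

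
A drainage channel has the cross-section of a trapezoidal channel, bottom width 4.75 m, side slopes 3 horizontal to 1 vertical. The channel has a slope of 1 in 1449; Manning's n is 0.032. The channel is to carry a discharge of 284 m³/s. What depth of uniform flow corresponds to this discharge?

y_n = 6.4 m

Manning's equation rearranged: A R^(2/3) = nQ / (1·√S) = 0.032 × 284 / (√0.0006901) = 345.9.
Try y = 4.53 m: A R^(2/3) = 152.5 — too small.
Try y = 8.12 m: A R^(2/3) = 616.6 — too large.
Try y = 6.4 m: A R^(2/3) = 345.8 — close enough.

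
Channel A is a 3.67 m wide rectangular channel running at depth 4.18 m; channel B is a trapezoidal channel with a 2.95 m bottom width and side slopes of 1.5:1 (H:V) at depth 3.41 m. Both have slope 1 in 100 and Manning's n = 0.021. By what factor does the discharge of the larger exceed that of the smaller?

Channel A: Flow area A = b·y = 3.67 × 4.18 = 15.34 m². Wetted perimeter P = b + 2y = 3.67 + 2×4.18 = 12.03 m. Hydraulic radius R = A/P = 15.34/12.03 = 1.275 m. Q_A = (1/0.021)·15.34·1.275^(2/3)·√0.01 = 85.9 m³/s.
Channel B: With bottom width b = 2.95 m and side slope z = 1.5: A = (b + zy)y = (2.95 + 1.5×3.41)×3.41 = 27.5 m²; P = b + 2y√(1+z²) = 2.95 + 2×3.41×1.803 = 15.24 m. Hydraulic radius R = A/P = 27.5/15.24 = 1.804 m. Q_B = (1/0.021)·27.5·1.804^(2/3)·√0.01 = 194.1 m³/s.
The larger discharge is 194.1 m³/s and the smaller is 85.9 m³/s; the ratio is 2.26.

2.26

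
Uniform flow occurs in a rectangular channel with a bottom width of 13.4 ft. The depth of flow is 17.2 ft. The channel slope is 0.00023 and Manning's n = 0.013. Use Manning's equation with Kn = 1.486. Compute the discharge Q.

Flow area A = b·y = 13.4 × 17.2 = 230.5 ft². Wetted perimeter P = b + 2y = 13.4 + 2×17.2 = 47.8 ft.
Hydraulic radius R = A/P = 230.5/47.8 = 4.822 ft.
Manning's equation: Q = (1.486/n) A R^(2/3) S^(1/2) = (1.486/0.013) × 230.5 × 4.822^(2/3) × 0.00023^(1/2) = 1140 ft³/s.

Q = 1140 ft³/s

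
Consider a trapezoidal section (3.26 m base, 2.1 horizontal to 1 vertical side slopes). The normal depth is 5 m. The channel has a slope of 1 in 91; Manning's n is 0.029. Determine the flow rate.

Q = 470 m³/s

With bottom width b = 3.26 m and side slope z = 2.1: A = (b + zy)y = (3.26 + 2.1×5)×5 = 68.8 m²; P = b + 2y√(1+z²) = 3.26 + 2×5×2.326 = 26.52 m.
Hydraulic radius R = A/P = 68.8/26.52 = 2.594 m.
Manning's equation: Q = (1/n) A R^(2/3) S^(1/2) = (1/0.029) × 68.8 × 2.594^(2/3) × 0.01099^(1/2) = 470 m³/s.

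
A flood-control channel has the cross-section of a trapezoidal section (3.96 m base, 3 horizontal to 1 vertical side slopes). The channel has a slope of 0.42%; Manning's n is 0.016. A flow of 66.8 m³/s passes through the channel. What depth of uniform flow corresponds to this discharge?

y_n = 1.73 m

Manning's equation rearranged: A R^(2/3) = nQ / (1·√S) = 0.016 × 66.8 / (√0.0042) = 16.49.
Try y = 2.18 m: A R^(2/3) = 27.12 — over.
Try y = 1.73 m: A R^(2/3) = 16.48 — matches.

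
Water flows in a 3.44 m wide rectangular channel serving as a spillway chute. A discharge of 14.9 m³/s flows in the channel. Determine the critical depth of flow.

For a rectangular channel, critical depth y_c = (q²/g)^(1/3) where q = Q/b = 14.9/3.44 = 4.331 m²/s.
So y_c = (4.331²/9.81)^(1/3) = 1.24 m.

y_c = 1.24 m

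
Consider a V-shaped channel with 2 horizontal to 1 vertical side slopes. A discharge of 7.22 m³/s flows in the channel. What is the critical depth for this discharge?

y_c = 1.22 m

At critical depth, Q² T / (g A³) = 1, i.e. A³/T = Q²/g = 7.22²/9.81 = 5.314.
Try y = 1.03 m: A³/T = 2.319 — low.
Try y = 1.43 m: A³/T = 11.96 — high.
Try y = 1.22 m: A³/T = 5.405 — matches.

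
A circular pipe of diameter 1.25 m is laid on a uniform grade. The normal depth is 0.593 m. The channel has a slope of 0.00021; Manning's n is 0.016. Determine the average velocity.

For a circular section of diameter D = 1.25 m at depth y = 0.593 m, the central angle is θ = 2 arccos(1 − 2y/D) = 3.039 rad. Then A = (D²/8)(θ − sin θ) = 0.5736 m² and P = Dθ/2 = 1.899 m.
Hydraulic radius R = A/P = 0.5736/1.899 = 0.302 m.
From Manning's equation, V = (1/n) R^(2/3) S^(1/2) = (1/0.016) × 0.302^(2/3) × 0.00021^(1/2) = 0.408 m/s.

V = 0.408 m/s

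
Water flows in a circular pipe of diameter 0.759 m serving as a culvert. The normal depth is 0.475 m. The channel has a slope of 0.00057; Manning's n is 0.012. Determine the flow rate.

Q = 0.213 m³/s

For a circular section of diameter D = 0.759 m at depth y = 0.475 m, the central angle is θ = 2 arccos(1 − 2y/D) = 3.65 rad. Then A = (D²/8)(θ − sin θ) = 0.2979 m² and P = Dθ/2 = 1.385 m.
Hydraulic radius R = A/P = 0.2979/1.385 = 0.2151 m.
Manning's equation: Q = (1/n) A R^(2/3) S^(1/2) = (1/0.012) × 0.2979 × 0.2151^(2/3) × 0.00057^(1/2) = 0.213 m³/s.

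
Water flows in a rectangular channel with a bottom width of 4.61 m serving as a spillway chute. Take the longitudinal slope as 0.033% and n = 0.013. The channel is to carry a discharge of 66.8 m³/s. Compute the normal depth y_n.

y_n = 7.16 m

Manning's equation rearranged: A R^(2/3) = nQ / (1·√S) = 0.013 × 66.8 / (√0.00033) = 47.8.
At y = 8.47 m: A R^(2/3) = 58.03 — high.
At y = 5.56 m: A R^(2/3) = 35.49 — low.
At y = 7.16 m: A R^(2/3) = 47.82 — matches.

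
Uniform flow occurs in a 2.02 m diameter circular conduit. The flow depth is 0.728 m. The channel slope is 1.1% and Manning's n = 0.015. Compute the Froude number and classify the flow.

supercritical

For a circular section of diameter D = 2.02 m at depth y = 0.728 m, the central angle is θ = 2 arccos(1 − 2y/D) = 2.576 rad. Then A = (D²/8)(θ − sin θ) = 1.04 m² and P = Dθ/2 = 2.601 m.
Hydraulic radius R = A/P = 1.04/2.601 = 0.3999 m.
V = (1/n) R^(2/3) √S = (1/0.015) × 0.3999^(2/3) × √0.011 = 3.795 m/s. Hydraulic depth D_h = A/T = 1.04/1.94 = 0.5363 m.
Froude number Fr = V/√(g·D_h) = 3.795/√(9.81×0.5363) = 1.65, which is greater than 1, so the flow is supercritical.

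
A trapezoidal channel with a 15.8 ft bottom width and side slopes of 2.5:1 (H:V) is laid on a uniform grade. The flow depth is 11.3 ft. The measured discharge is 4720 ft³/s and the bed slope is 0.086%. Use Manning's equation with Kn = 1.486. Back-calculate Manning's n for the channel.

n = 0.016

With bottom width b = 15.8 ft and side slope z = 2.5: A = (b + zy)y = (15.8 + 2.5×11.3)×11.3 = 497.8 ft²; P = b + 2y√(1+z²) = 15.8 + 2×11.3×2.693 = 76.65 ft.
Hydraulic radius R = A/P = 497.8/76.65 = 6.494 ft.
Rearranging Manning's equation: n = (1.486/Q) A R^(2/3) S^(1/2) = (1.486/4720) × 497.8 × 6.494^(2/3) × √0.00086 = 0.016.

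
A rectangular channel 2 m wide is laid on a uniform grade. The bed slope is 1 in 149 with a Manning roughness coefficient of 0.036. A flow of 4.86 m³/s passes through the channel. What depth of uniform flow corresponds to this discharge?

Manning's equation rearranged: A R^(2/3) = nQ / (1·√S) = 0.036 × 4.86 / (√0.006711) = 2.136.
Trying y = 1.24 m: A R^(2/3) = 1.672 — low.
Trying y = 1.88 m: A R^(2/3) = 2.829 — high.
Trying y = 1.5 m: A R^(2/3) = 2.134 — close enough.

y_n = 1.5 m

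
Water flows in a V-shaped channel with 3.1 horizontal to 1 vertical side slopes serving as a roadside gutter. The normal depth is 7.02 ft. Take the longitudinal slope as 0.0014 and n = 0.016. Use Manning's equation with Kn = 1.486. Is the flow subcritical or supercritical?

For a triangular section with side slope z = 3.1: A = zy² = 3.1×7.02² = 152.8 ft²; P = 2y√(1+z²) = 2×7.02×3.257 = 45.73 ft.
Hydraulic radius R = A/P = 152.8/45.73 = 3.34 ft.
V = (1.486/n) R^(2/3) √S = (1.486/0.016) × 3.34^(2/3) × √0.0014 = 7.766 ft/s. Hydraulic depth D_h = A/T = 152.8/43.52 = 3.51 ft.
Froude number Fr = V/√(g·D_h) = 7.766/√(32.2×3.51) = 0.73, which is less than 1, so the flow is subcritical.

subcritical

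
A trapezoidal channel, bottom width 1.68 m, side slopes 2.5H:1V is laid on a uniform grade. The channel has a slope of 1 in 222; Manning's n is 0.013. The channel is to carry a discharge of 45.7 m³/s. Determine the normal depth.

y_n = 1.64 m

Manning's equation rearranged: A R^(2/3) = nQ / (1·√S) = 0.013 × 45.7 / (√0.004505) = 8.852.
Try y = 1.2 m: A R^(2/3) = 4.384 — too small.
Try y = 1.64 m: A R^(2/3) = 8.848 — ≈ 8.852.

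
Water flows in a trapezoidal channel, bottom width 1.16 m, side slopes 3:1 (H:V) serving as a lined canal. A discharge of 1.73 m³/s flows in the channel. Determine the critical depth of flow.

At critical depth, Q² T / (g A³) = 1, i.e. A³/T = Q²/g = 1.73²/9.81 = 0.3051.
Try y = 0.542 m: A³/T = 0.7804 — too large.
Try y = 0.314 m: A³/T = 0.09446 — too small.
Try y = 0.427 m: A³/T = 0.3042 — matches.

y_c = 0.427 m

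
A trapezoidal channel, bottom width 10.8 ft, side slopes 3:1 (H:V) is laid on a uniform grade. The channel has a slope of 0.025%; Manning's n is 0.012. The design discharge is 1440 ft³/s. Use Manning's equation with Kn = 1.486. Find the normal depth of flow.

Manning's equation rearranged: A R^(2/3) = nQ / (1.486·√S) = 0.012 × 1440 / (1.486 × √0.00025) = 735.5.
Trying y = 6.38 ft: A R^(2/3) = 459.8 — low.
Trying y = 8.78 ft: A R^(2/3) = 942.8 — high.
Trying y = 7.87 ft: A R^(2/3) = 734.9 — close enough.

y_n = 7.87 ft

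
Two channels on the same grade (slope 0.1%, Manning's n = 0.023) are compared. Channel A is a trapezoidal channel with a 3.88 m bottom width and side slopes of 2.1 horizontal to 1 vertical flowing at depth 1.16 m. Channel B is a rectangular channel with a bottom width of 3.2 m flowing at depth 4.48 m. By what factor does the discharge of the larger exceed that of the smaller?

Channel A: With bottom width b = 3.88 m and side slope z = 2.1: A = (b + zy)y = (3.88 + 2.1×1.16)×1.16 = 7.327 m²; P = b + 2y√(1+z²) = 3.88 + 2×1.16×2.326 = 9.276 m. Hydraulic radius R = A/P = 7.327/9.276 = 0.7898 m. Q_A = (1/0.023)·7.327·0.7898^(2/3)·√0.001 = 8.607 m³/s.
Channel B: Flow area A = b·y = 3.2 × 4.48 = 14.34 m². Wetted perimeter P = b + 2y = 3.2 + 2×4.48 = 12.16 m. Hydraulic radius R = A/P = 14.34/12.16 = 1.179 m. Q_B = (1/0.023)·14.34·1.179^(2/3)·√0.001 = 22 m³/s.
The larger discharge is 22 m³/s and the smaller is 8.607 m³/s; the ratio is 2.56.

2.56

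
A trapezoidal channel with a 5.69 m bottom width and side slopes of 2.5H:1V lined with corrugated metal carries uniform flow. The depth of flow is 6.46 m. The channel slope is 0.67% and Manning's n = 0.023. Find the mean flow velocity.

V = 8.18 m/s

With bottom width b = 5.69 m and side slope z = 2.5: A = (b + zy)y = (5.69 + 2.5×6.46)×6.46 = 141.1 m²; P = b + 2y√(1+z²) = 5.69 + 2×6.46×2.693 = 40.48 m.
Hydraulic radius R = A/P = 141.1/40.48 = 3.485 m.
From Manning's equation, V = (1/n) R^(2/3) S^(1/2) = (1/0.023) × 3.485^(2/3) × 0.0067^(1/2) = 8.18 m/s.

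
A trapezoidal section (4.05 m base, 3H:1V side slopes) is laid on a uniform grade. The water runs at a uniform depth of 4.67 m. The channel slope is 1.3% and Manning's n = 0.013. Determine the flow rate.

Q = 1370 m³/s

With bottom width b = 4.05 m and side slope z = 3: A = (b + zy)y = (4.05 + 3×4.67)×4.67 = 84.34 m²; P = b + 2y√(1+z²) = 4.05 + 2×4.67×3.162 = 33.59 m.
Hydraulic radius R = A/P = 84.34/33.59 = 2.511 m.
Manning's equation: Q = (1/n) A R^(2/3) S^(1/2) = (1/0.013) × 84.34 × 2.511^(2/3) × 0.013^(1/2) = 1370 m³/s.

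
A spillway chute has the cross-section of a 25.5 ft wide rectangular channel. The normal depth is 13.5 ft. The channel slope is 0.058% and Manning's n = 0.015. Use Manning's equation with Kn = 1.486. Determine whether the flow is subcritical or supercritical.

subcritical

Flow area A = b·y = 25.5 × 13.5 = 344.2 ft². Wetted perimeter P = b + 2y = 25.5 + 2×13.5 = 52.5 ft.
Hydraulic radius R = A/P = 344.2/52.5 = 6.557 ft.
V = (1.486/n) R^(2/3) √S = (1.486/0.015) × 6.557^(2/3) × √0.00058 = 8.358 ft/s. Hydraulic depth D_h = A/T = 344.2/25.5 = 13.5 ft.
Froude number Fr = V/√(g·D_h) = 8.358/√(32.2×13.5) = 0.401, which is less than 1, so the flow is subcritical.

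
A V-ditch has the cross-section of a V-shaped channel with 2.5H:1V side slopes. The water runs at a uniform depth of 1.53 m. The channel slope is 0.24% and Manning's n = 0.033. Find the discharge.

For a triangular section with side slope z = 2.5: A = zy² = 2.5×1.53² = 5.852 m²; P = 2y√(1+z²) = 2×1.53×2.693 = 8.239 m.
Hydraulic radius R = A/P = 5.852/8.239 = 0.7103 m.
Manning's equation: Q = (1/n) A R^(2/3) S^(1/2) = (1/0.033) × 5.852 × 0.7103^(2/3) × 0.0024^(1/2) = 6.92 m³/s.

Q = 6.92 m³/s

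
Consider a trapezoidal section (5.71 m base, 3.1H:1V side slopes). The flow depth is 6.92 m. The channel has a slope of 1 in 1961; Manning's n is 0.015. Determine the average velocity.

V = 3.6 m/s

With bottom width b = 5.71 m and side slope z = 3.1: A = (b + zy)y = (5.71 + 3.1×6.92)×6.92 = 188 m²; P = b + 2y√(1+z²) = 5.71 + 2×6.92×3.257 = 50.79 m.
Hydraulic radius R = A/P = 188/50.79 = 3.701 m.
From Manning's equation, V = (1/n) R^(2/3) S^(1/2) = (1/0.015) × 3.701^(2/3) × 0.0005099^(1/2) = 3.6 m/s.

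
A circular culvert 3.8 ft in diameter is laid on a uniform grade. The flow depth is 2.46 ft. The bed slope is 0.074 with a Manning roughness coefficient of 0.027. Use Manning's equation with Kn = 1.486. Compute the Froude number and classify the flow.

supercritical

For a circular section of diameter D = 3.8 ft at depth y = 2.46 ft, the central angle is θ = 2 arccos(1 − 2y/D) = 3.74 rad. Then A = (D²/8)(θ − sin θ) = 7.767 ft² and P = Dθ/2 = 7.106 ft.
Hydraulic radius R = A/P = 7.767/7.106 = 1.093 ft.
V = (1.486/n) R^(2/3) √S = (1.486/0.027) × 1.093^(2/3) × √0.074 = 15.89 ft/s. Hydraulic depth D_h = A/T = 7.767/3.631 = 2.139 ft.
Froude number Fr = V/√(g·D_h) = 15.89/√(32.2×2.139) = 1.91, which is greater than 1, so the flow is supercritical.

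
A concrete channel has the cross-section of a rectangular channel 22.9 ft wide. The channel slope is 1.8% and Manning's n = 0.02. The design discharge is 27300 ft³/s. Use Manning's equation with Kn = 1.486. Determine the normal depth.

Manning's equation rearranged: A R^(2/3) = nQ / (1.486·√S) = 0.02 × 27300 / (1.486 × √0.018) = 2739.
Try y = 20 ft: A R^(2/3) = 1721 — low.
Try y = 36.3 ft: A R^(2/3) = 3518 — high.
Try y = 29.3 ft: A R^(2/3) = 2736 — matches.

y_n = 29.3 ft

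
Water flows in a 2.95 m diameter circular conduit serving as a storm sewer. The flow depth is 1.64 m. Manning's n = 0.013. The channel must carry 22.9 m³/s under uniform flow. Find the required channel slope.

For a circular section of diameter D = 2.95 m at depth y = 1.64 m, the central angle is θ = 2 arccos(1 − 2y/D) = 3.366 rad. Then A = (D²/8)(θ − sin θ) = 3.903 m² and P = Dθ/2 = 4.965 m.
Hydraulic radius R = A/P = 3.903/4.965 = 0.7862 m.
From Manning's equation, S = [nQ / (1 A R^(2/3))]² = [0.013 × 22.9 / (1 × 3.903 × 0.7862^(2/3))]² = 0.00802.

S = 0.00802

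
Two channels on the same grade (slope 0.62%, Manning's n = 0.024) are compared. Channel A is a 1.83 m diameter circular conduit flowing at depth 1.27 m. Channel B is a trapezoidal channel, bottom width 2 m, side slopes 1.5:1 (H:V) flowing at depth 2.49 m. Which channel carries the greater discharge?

Channel A: For a circular section of diameter D = 1.83 m at depth y = 1.27 m, the central angle is θ = 2 arccos(1 − 2y/D) = 3.938 rad. Then A = (D²/8)(θ − sin θ) = 1.948 m² and P = Dθ/2 = 3.604 m. Hydraulic radius R = A/P = 1.948/3.604 = 0.5406 m. Q_A = (1/0.024)·1.948·0.5406^(2/3)·√0.0062 = 4.241 m³/s.
Channel B: With bottom width b = 2 m and side slope z = 1.5: A = (b + zy)y = (2 + 1.5×2.49)×2.49 = 14.28 m²; P = b + 2y√(1+z²) = 2 + 2×2.49×1.803 = 10.98 m. Hydraulic radius R = A/P = 14.28/10.98 = 1.301 m. Q_B = (1/0.024)·14.28·1.301^(2/3)·√0.0062 = 55.83 m³/s.
Q_A = 4.241 m³/s vs Q_B = 55.83 m³/s, so channel B carries more.

channel B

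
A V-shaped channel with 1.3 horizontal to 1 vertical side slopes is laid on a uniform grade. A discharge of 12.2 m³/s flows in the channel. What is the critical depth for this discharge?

At critical depth, Q² T / (g A³) = 1, i.e. A³/T = Q²/g = 12.2²/9.81 = 15.17.
Trying y = 1.96 m: A³/T = 24.44 — over.
Trying y = 1.78 m: A³/T = 15.1 — close enough.

y_c = 1.78 m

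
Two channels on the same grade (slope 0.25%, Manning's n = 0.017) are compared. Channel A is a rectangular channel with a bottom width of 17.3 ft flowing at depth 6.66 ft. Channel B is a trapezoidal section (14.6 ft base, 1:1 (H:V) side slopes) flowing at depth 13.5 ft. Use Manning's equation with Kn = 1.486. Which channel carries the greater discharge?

Channel A: Flow area A = b·y = 17.3 × 6.66 = 115.2 ft². Wetted perimeter P = b + 2y = 17.3 + 2×6.66 = 30.62 ft. Hydraulic radius R = A/P = 115.2/30.62 = 3.763 ft. Q_A = (1.486/0.017)·115.2·3.763^(2/3)·√0.0025 = 1218 ft³/s.
Channel B: With bottom width b = 14.6 ft and side slope z = 1: A = (b + zy)y = (14.6 + 1×13.5)×13.5 = 379.4 ft²; P = b + 2y√(1+z²) = 14.6 + 2×13.5×1.414 = 52.78 ft. Hydraulic radius R = A/P = 379.4/52.78 = 7.187 ft. Q_B = (1.486/0.017)·379.4·7.187^(2/3)·√0.0025 = 6175 ft³/s.
Q_A = 1218 ft³/s vs Q_B = 6175 ft³/s, so channel B carries more.

channel B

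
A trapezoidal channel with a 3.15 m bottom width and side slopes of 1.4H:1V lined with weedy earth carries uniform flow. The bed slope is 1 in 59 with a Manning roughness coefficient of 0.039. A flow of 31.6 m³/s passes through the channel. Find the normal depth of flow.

y_n = 1.68 m

Manning's equation rearranged: A R^(2/3) = nQ / (1·√S) = 0.039 × 31.6 / (√0.01695) = 9.466.
Try y = 1.42 m: A R^(2/3) = 6.841 — short.
Try y = 1.96 m: A R^(2/3) = 12.81 — over.
Try y = 1.68 m: A R^(2/3) = 9.458 — close enough.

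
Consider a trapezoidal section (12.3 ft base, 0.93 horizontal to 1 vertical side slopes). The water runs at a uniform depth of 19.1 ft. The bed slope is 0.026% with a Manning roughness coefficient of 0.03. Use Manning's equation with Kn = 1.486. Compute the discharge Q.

With bottom width b = 12.3 ft and side slope z = 0.93: A = (b + zy)y = (12.3 + 0.93×19.1)×19.1 = 574.2 ft²; P = b + 2y√(1+z²) = 12.3 + 2×19.1×1.366 = 64.47 ft.
Hydraulic radius R = A/P = 574.2/64.47 = 8.907 ft.
Manning's equation: Q = (1.486/n) A R^(2/3) S^(1/2) = (1.486/0.03) × 574.2 × 8.907^(2/3) × 0.00026^(1/2) = 1970 ft³/s.

Q = 1970 ft³/s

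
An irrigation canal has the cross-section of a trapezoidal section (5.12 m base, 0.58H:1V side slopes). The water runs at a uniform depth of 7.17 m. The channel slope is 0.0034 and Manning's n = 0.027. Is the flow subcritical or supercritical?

subcritical

With bottom width b = 5.12 m and side slope z = 0.58: A = (b + zy)y = (5.12 + 0.58×7.17)×7.17 = 66.53 m²; P = b + 2y√(1+z²) = 5.12 + 2×7.17×1.156 = 21.7 m.
Hydraulic radius R = A/P = 66.53/21.7 = 3.066 m.
V = (1/n) R^(2/3) √S = (1/0.027) × 3.066^(2/3) × √0.0034 = 4.558 m/s. Hydraulic depth D_h = A/T = 66.53/13.44 = 4.951 m.
Froude number Fr = V/√(g·D_h) = 4.558/√(9.81×4.951) = 0.654, which is less than 1, so the flow is subcritical.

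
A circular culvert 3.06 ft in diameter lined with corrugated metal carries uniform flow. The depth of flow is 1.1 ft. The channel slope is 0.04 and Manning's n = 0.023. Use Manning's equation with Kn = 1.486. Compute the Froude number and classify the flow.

supercritical

For a circular section of diameter D = 3.06 ft at depth y = 1.1 ft, the central angle is θ = 2 arccos(1 − 2y/D) = 2.572 rad. Then A = (D²/8)(θ − sin θ) = 2.379 ft² and P = Dθ/2 = 3.935 ft.
Hydraulic radius R = A/P = 2.379/3.935 = 0.6045 ft.
V = (1.486/n) R^(2/3) √S = (1.486/0.023) × 0.6045^(2/3) × √0.04 = 9.239 ft/s. Hydraulic depth D_h = A/T = 2.379/2.937 = 0.81 ft.
Froude number Fr = V/√(g·D_h) = 9.239/√(32.2×0.81) = 1.81, which is greater than 1, so the flow is supercritical.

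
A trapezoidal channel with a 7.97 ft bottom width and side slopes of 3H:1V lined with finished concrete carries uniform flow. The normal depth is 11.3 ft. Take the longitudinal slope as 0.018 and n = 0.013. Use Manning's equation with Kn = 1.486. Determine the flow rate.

With bottom width b = 7.97 ft and side slope z = 3: A = (b + zy)y = (7.97 + 3×11.3)×11.3 = 473.1 ft²; P = b + 2y√(1+z²) = 7.97 + 2×11.3×3.162 = 79.44 ft.
Hydraulic radius R = A/P = 473.1/79.44 = 5.956 ft.
Manning's equation: Q = (1.486/n) A R^(2/3) S^(1/2) = (1.486/0.013) × 473.1 × 5.956^(2/3) × 0.018^(1/2) = 23800 ft³/s.

Q = 23800 ft³/s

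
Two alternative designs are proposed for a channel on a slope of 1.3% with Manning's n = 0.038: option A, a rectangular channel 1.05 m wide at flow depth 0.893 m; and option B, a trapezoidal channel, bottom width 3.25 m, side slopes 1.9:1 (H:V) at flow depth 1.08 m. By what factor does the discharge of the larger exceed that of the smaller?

10.3

Channel A: Flow area A = b·y = 1.05 × 0.893 = 0.9377 m². Wetted perimeter P = b + 2y = 1.05 + 2×0.893 = 2.836 m. Hydraulic radius R = A/P = 0.9377/2.836 = 0.3306 m. Q_A = (1/0.038)·0.9377·0.3306^(2/3)·√0.013 = 1.345 m³/s.
Channel B: With bottom width b = 3.25 m and side slope z = 1.9: A = (b + zy)y = (3.25 + 1.9×1.08)×1.08 = 5.726 m²; P = b + 2y√(1+z²) = 3.25 + 2×1.08×2.147 = 7.888 m. Hydraulic radius R = A/P = 5.726/7.888 = 0.726 m. Q_B = (1/0.038)·5.726·0.726^(2/3)·√0.013 = 13.88 m³/s.
The larger discharge is 13.88 m³/s and the smaller is 1.345 m³/s; the ratio is 10.3.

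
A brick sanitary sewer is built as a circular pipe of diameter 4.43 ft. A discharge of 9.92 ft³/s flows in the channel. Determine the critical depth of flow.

At critical depth, Q² T / (g A³) = 1, i.e. A³/T = Q²/g = 9.92²/32.2 = 3.056.
Trying y = 1.02 ft: A³/T = 5.173 — over.
Trying y = 0.662 ft: A³/T = 0.949 — short.
Trying y = 0.892 ft: A³/T = 3.062 — ≈ 3.056.

y_c = 0.892 ft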